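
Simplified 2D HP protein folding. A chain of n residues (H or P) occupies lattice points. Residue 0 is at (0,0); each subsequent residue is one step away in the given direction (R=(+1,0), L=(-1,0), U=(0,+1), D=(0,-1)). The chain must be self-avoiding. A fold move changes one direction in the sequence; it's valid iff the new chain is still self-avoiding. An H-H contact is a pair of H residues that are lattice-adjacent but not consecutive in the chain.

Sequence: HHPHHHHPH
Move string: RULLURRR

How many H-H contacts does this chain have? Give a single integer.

Answer: 2

Derivation:
Positions: [(0, 0), (1, 0), (1, 1), (0, 1), (-1, 1), (-1, 2), (0, 2), (1, 2), (2, 2)]
H-H contact: residue 0 @(0,0) - residue 3 @(0, 1)
H-H contact: residue 3 @(0,1) - residue 6 @(0, 2)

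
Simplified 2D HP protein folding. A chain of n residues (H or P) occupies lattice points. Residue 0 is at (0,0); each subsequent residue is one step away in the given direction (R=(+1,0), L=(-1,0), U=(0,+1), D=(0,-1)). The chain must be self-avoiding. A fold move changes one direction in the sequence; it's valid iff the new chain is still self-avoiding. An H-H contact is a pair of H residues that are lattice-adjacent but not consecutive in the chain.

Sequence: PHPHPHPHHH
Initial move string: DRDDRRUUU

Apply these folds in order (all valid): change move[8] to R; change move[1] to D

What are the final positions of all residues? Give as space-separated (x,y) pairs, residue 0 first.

Initial moves: DRDDRRUUU
Fold: move[8]->R => DRDDRRUUR (positions: [(0, 0), (0, -1), (1, -1), (1, -2), (1, -3), (2, -3), (3, -3), (3, -2), (3, -1), (4, -1)])
Fold: move[1]->D => DDDDRRUUR (positions: [(0, 0), (0, -1), (0, -2), (0, -3), (0, -4), (1, -4), (2, -4), (2, -3), (2, -2), (3, -2)])

Answer: (0,0) (0,-1) (0,-2) (0,-3) (0,-4) (1,-4) (2,-4) (2,-3) (2,-2) (3,-2)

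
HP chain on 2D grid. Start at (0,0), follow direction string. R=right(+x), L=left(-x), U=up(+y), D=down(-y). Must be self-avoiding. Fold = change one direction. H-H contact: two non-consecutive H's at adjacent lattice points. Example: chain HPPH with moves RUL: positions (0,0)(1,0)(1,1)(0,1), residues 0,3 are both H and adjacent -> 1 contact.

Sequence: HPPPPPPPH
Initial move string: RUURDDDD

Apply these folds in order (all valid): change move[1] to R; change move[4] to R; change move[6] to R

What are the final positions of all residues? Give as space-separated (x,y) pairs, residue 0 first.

Initial moves: RUURDDDD
Fold: move[1]->R => RRURDDDD (positions: [(0, 0), (1, 0), (2, 0), (2, 1), (3, 1), (3, 0), (3, -1), (3, -2), (3, -3)])
Fold: move[4]->R => RRURRDDD (positions: [(0, 0), (1, 0), (2, 0), (2, 1), (3, 1), (4, 1), (4, 0), (4, -1), (4, -2)])
Fold: move[6]->R => RRURRDRD (positions: [(0, 0), (1, 0), (2, 0), (2, 1), (3, 1), (4, 1), (4, 0), (5, 0), (5, -1)])

Answer: (0,0) (1,0) (2,0) (2,1) (3,1) (4,1) (4,0) (5,0) (5,-1)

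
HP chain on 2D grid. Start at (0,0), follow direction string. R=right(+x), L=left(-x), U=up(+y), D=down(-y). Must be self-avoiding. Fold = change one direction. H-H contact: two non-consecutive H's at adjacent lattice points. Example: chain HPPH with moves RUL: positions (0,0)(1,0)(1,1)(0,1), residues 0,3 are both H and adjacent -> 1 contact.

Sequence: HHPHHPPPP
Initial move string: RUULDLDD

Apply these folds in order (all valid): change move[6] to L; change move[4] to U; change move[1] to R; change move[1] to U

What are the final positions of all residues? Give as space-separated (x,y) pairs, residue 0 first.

Initial moves: RUULDLDD
Fold: move[6]->L => RUULDLLD (positions: [(0, 0), (1, 0), (1, 1), (1, 2), (0, 2), (0, 1), (-1, 1), (-2, 1), (-2, 0)])
Fold: move[4]->U => RUULULLD (positions: [(0, 0), (1, 0), (1, 1), (1, 2), (0, 2), (0, 3), (-1, 3), (-2, 3), (-2, 2)])
Fold: move[1]->R => RRULULLD (positions: [(0, 0), (1, 0), (2, 0), (2, 1), (1, 1), (1, 2), (0, 2), (-1, 2), (-1, 1)])
Fold: move[1]->U => RUULULLD (positions: [(0, 0), (1, 0), (1, 1), (1, 2), (0, 2), (0, 3), (-1, 3), (-2, 3), (-2, 2)])

Answer: (0,0) (1,0) (1,1) (1,2) (0,2) (0,3) (-1,3) (-2,3) (-2,2)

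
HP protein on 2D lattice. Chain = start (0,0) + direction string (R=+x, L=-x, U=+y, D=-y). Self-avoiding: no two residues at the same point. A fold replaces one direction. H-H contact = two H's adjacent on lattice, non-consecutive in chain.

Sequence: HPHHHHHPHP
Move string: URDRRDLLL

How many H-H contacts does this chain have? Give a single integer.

Positions: [(0, 0), (0, 1), (1, 1), (1, 0), (2, 0), (3, 0), (3, -1), (2, -1), (1, -1), (0, -1)]
H-H contact: residue 0 @(0,0) - residue 3 @(1, 0)
H-H contact: residue 3 @(1,0) - residue 8 @(1, -1)

Answer: 2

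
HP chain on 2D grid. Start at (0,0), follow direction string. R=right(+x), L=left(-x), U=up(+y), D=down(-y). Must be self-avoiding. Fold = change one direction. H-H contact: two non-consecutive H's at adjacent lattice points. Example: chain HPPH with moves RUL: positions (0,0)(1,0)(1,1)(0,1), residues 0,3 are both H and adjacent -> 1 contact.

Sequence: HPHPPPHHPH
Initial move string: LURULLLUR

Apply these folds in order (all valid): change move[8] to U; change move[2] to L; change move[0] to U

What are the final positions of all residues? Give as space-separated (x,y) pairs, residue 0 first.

Answer: (0,0) (0,1) (0,2) (-1,2) (-1,3) (-2,3) (-3,3) (-4,3) (-4,4) (-4,5)

Derivation:
Initial moves: LURULLLUR
Fold: move[8]->U => LURULLLUU (positions: [(0, 0), (-1, 0), (-1, 1), (0, 1), (0, 2), (-1, 2), (-2, 2), (-3, 2), (-3, 3), (-3, 4)])
Fold: move[2]->L => LULULLLUU (positions: [(0, 0), (-1, 0), (-1, 1), (-2, 1), (-2, 2), (-3, 2), (-4, 2), (-5, 2), (-5, 3), (-5, 4)])
Fold: move[0]->U => UULULLLUU (positions: [(0, 0), (0, 1), (0, 2), (-1, 2), (-1, 3), (-2, 3), (-3, 3), (-4, 3), (-4, 4), (-4, 5)])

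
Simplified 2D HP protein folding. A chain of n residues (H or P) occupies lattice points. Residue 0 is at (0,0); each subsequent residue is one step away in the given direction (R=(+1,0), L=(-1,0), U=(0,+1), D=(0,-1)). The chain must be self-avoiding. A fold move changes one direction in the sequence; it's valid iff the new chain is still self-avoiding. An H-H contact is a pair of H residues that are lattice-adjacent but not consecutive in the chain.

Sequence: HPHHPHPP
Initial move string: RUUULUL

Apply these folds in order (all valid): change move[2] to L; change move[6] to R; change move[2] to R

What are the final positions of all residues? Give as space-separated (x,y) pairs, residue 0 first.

Answer: (0,0) (1,0) (1,1) (2,1) (2,2) (1,2) (1,3) (2,3)

Derivation:
Initial moves: RUUULUL
Fold: move[2]->L => RULULUL (positions: [(0, 0), (1, 0), (1, 1), (0, 1), (0, 2), (-1, 2), (-1, 3), (-2, 3)])
Fold: move[6]->R => RULULUR (positions: [(0, 0), (1, 0), (1, 1), (0, 1), (0, 2), (-1, 2), (-1, 3), (0, 3)])
Fold: move[2]->R => RURULUR (positions: [(0, 0), (1, 0), (1, 1), (2, 1), (2, 2), (1, 2), (1, 3), (2, 3)])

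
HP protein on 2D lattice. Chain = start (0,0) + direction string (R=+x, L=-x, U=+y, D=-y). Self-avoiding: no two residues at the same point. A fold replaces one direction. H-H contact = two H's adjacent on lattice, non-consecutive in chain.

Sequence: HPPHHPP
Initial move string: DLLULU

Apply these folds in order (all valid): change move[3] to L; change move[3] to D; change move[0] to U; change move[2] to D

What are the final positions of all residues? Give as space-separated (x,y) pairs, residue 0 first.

Initial moves: DLLULU
Fold: move[3]->L => DLLLLU (positions: [(0, 0), (0, -1), (-1, -1), (-2, -1), (-3, -1), (-4, -1), (-4, 0)])
Fold: move[3]->D => DLLDLU (positions: [(0, 0), (0, -1), (-1, -1), (-2, -1), (-2, -2), (-3, -2), (-3, -1)])
Fold: move[0]->U => ULLDLU (positions: [(0, 0), (0, 1), (-1, 1), (-2, 1), (-2, 0), (-3, 0), (-3, 1)])
Fold: move[2]->D => ULDDLU (positions: [(0, 0), (0, 1), (-1, 1), (-1, 0), (-1, -1), (-2, -1), (-2, 0)])

Answer: (0,0) (0,1) (-1,1) (-1,0) (-1,-1) (-2,-1) (-2,0)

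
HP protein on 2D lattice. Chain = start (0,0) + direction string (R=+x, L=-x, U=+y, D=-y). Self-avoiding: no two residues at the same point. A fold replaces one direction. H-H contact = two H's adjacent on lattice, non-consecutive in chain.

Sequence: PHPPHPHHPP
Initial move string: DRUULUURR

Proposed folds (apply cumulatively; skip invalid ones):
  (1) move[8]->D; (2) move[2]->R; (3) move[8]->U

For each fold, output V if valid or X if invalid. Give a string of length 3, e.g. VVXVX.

Initial: DRUULUURR -> [(0, 0), (0, -1), (1, -1), (1, 0), (1, 1), (0, 1), (0, 2), (0, 3), (1, 3), (2, 3)]
Fold 1: move[8]->D => DRUULUURD VALID
Fold 2: move[2]->R => DRRULUURD VALID
Fold 3: move[8]->U => DRRULUURU VALID

Answer: VVV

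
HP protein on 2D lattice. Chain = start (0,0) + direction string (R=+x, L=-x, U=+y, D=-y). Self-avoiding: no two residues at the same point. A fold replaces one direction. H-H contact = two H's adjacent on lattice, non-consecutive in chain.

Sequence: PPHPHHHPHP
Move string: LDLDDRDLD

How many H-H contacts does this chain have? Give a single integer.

Answer: 1

Derivation:
Positions: [(0, 0), (-1, 0), (-1, -1), (-2, -1), (-2, -2), (-2, -3), (-1, -3), (-1, -4), (-2, -4), (-2, -5)]
H-H contact: residue 5 @(-2,-3) - residue 8 @(-2, -4)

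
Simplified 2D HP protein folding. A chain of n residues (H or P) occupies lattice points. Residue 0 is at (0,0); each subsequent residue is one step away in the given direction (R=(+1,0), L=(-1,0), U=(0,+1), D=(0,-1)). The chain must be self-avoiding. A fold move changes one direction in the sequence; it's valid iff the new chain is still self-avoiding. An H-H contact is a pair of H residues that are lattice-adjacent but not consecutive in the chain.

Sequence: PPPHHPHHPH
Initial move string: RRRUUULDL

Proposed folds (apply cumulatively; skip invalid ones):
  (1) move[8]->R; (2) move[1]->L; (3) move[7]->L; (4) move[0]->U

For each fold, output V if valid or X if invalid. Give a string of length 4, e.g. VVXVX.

Initial: RRRUUULDL -> [(0, 0), (1, 0), (2, 0), (3, 0), (3, 1), (3, 2), (3, 3), (2, 3), (2, 2), (1, 2)]
Fold 1: move[8]->R => RRRUUULDR INVALID (collision), skipped
Fold 2: move[1]->L => RLRUUULDL INVALID (collision), skipped
Fold 3: move[7]->L => RRRUUULLL VALID
Fold 4: move[0]->U => URRUUULLL VALID

Answer: XXVV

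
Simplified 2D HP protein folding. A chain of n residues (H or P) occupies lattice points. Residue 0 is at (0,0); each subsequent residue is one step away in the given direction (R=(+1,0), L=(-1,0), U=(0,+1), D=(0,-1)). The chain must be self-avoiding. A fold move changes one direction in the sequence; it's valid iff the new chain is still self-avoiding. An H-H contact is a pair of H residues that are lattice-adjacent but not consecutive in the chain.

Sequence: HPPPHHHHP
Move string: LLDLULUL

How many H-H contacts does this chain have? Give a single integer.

Answer: 0

Derivation:
Positions: [(0, 0), (-1, 0), (-2, 0), (-2, -1), (-3, -1), (-3, 0), (-4, 0), (-4, 1), (-5, 1)]
No H-H contacts found.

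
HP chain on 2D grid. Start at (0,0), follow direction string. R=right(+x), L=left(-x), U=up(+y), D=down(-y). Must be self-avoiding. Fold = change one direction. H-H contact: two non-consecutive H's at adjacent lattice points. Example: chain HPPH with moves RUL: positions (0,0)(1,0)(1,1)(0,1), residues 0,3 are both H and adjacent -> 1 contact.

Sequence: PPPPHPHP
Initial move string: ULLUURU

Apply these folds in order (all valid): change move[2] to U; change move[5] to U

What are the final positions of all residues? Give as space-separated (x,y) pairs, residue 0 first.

Answer: (0,0) (0,1) (-1,1) (-1,2) (-1,3) (-1,4) (-1,5) (-1,6)

Derivation:
Initial moves: ULLUURU
Fold: move[2]->U => ULUUURU (positions: [(0, 0), (0, 1), (-1, 1), (-1, 2), (-1, 3), (-1, 4), (0, 4), (0, 5)])
Fold: move[5]->U => ULUUUUU (positions: [(0, 0), (0, 1), (-1, 1), (-1, 2), (-1, 3), (-1, 4), (-1, 5), (-1, 6)])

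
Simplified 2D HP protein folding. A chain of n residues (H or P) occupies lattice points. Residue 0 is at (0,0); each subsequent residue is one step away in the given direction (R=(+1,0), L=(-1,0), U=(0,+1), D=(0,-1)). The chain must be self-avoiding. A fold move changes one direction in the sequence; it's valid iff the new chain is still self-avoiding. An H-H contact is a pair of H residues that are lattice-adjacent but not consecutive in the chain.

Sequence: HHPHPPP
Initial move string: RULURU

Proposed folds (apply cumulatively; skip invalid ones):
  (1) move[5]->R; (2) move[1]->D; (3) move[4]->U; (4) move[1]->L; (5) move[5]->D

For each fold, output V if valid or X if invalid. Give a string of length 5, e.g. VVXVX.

Initial: RULURU -> [(0, 0), (1, 0), (1, 1), (0, 1), (0, 2), (1, 2), (1, 3)]
Fold 1: move[5]->R => RULURR VALID
Fold 2: move[1]->D => RDLURR INVALID (collision), skipped
Fold 3: move[4]->U => RULUUR VALID
Fold 4: move[1]->L => RLLUUR INVALID (collision), skipped
Fold 5: move[5]->D => RULUUD INVALID (collision), skipped

Answer: VXVXX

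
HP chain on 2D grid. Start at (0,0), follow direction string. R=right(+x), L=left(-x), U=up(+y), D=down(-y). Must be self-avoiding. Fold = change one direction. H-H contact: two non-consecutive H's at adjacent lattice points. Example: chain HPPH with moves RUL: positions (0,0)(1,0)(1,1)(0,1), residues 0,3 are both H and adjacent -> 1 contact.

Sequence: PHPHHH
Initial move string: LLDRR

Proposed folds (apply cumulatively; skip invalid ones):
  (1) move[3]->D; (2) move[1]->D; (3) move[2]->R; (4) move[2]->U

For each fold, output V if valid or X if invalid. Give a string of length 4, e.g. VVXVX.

Answer: VVVX

Derivation:
Initial: LLDRR -> [(0, 0), (-1, 0), (-2, 0), (-2, -1), (-1, -1), (0, -1)]
Fold 1: move[3]->D => LLDDR VALID
Fold 2: move[1]->D => LDDDR VALID
Fold 3: move[2]->R => LDRDR VALID
Fold 4: move[2]->U => LDUDR INVALID (collision), skipped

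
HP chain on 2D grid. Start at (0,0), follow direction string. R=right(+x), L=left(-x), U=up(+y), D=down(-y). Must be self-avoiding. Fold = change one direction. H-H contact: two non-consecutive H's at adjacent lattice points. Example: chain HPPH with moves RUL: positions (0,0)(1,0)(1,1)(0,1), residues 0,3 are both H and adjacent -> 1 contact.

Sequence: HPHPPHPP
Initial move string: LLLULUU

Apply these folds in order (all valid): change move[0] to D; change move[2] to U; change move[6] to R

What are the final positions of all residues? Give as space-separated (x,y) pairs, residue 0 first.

Answer: (0,0) (0,-1) (-1,-1) (-1,0) (-1,1) (-2,1) (-2,2) (-1,2)

Derivation:
Initial moves: LLLULUU
Fold: move[0]->D => DLLULUU (positions: [(0, 0), (0, -1), (-1, -1), (-2, -1), (-2, 0), (-3, 0), (-3, 1), (-3, 2)])
Fold: move[2]->U => DLUULUU (positions: [(0, 0), (0, -1), (-1, -1), (-1, 0), (-1, 1), (-2, 1), (-2, 2), (-2, 3)])
Fold: move[6]->R => DLUULUR (positions: [(0, 0), (0, -1), (-1, -1), (-1, 0), (-1, 1), (-2, 1), (-2, 2), (-1, 2)])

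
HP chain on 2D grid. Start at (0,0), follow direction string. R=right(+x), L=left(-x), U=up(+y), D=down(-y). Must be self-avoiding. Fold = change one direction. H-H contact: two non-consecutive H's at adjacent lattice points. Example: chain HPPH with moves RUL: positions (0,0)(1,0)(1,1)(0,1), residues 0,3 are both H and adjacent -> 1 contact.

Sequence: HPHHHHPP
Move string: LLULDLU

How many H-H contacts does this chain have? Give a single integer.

Positions: [(0, 0), (-1, 0), (-2, 0), (-2, 1), (-3, 1), (-3, 0), (-4, 0), (-4, 1)]
H-H contact: residue 2 @(-2,0) - residue 5 @(-3, 0)

Answer: 1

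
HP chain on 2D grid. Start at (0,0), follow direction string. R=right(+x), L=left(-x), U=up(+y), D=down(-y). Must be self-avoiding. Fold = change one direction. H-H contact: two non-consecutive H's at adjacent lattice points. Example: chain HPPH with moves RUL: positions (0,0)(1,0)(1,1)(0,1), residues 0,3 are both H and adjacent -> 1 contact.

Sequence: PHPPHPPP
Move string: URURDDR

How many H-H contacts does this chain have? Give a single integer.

Answer: 0

Derivation:
Positions: [(0, 0), (0, 1), (1, 1), (1, 2), (2, 2), (2, 1), (2, 0), (3, 0)]
No H-H contacts found.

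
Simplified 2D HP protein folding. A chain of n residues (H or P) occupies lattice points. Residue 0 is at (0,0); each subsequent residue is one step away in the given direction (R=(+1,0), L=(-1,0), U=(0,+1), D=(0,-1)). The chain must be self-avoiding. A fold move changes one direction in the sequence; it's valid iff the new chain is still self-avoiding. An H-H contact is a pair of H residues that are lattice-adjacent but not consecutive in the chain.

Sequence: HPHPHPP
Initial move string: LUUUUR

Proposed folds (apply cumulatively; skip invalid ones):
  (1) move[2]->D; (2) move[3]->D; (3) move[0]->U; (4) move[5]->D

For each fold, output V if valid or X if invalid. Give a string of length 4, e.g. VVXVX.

Answer: XXVX

Derivation:
Initial: LUUUUR -> [(0, 0), (-1, 0), (-1, 1), (-1, 2), (-1, 3), (-1, 4), (0, 4)]
Fold 1: move[2]->D => LUDUUR INVALID (collision), skipped
Fold 2: move[3]->D => LUUDUR INVALID (collision), skipped
Fold 3: move[0]->U => UUUUUR VALID
Fold 4: move[5]->D => UUUUUD INVALID (collision), skipped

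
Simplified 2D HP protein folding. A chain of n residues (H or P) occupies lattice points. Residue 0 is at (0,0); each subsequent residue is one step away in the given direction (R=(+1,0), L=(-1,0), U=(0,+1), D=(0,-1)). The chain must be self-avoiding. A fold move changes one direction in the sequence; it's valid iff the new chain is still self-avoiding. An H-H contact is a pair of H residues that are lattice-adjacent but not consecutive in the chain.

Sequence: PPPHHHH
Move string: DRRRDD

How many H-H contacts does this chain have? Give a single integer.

Answer: 0

Derivation:
Positions: [(0, 0), (0, -1), (1, -1), (2, -1), (3, -1), (3, -2), (3, -3)]
No H-H contacts found.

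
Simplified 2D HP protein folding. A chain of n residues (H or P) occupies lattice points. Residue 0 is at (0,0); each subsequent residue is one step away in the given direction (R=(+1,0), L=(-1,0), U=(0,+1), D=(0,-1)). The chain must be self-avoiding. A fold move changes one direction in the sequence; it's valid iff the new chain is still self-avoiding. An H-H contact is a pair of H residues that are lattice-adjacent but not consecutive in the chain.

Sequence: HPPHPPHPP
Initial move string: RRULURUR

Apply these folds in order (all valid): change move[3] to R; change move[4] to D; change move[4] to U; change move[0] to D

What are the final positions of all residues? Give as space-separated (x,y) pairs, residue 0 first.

Answer: (0,0) (0,-1) (1,-1) (1,0) (2,0) (2,1) (3,1) (3,2) (4,2)

Derivation:
Initial moves: RRULURUR
Fold: move[3]->R => RRURURUR (positions: [(0, 0), (1, 0), (2, 0), (2, 1), (3, 1), (3, 2), (4, 2), (4, 3), (5, 3)])
Fold: move[4]->D => RRURDRUR (positions: [(0, 0), (1, 0), (2, 0), (2, 1), (3, 1), (3, 0), (4, 0), (4, 1), (5, 1)])
Fold: move[4]->U => RRURURUR (positions: [(0, 0), (1, 0), (2, 0), (2, 1), (3, 1), (3, 2), (4, 2), (4, 3), (5, 3)])
Fold: move[0]->D => DRURURUR (positions: [(0, 0), (0, -1), (1, -1), (1, 0), (2, 0), (2, 1), (3, 1), (3, 2), (4, 2)])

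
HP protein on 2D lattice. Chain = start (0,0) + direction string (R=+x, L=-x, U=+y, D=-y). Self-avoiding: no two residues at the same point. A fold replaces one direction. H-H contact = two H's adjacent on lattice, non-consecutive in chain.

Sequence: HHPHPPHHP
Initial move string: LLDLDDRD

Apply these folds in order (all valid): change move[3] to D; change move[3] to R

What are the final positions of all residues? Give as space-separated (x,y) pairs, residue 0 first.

Initial moves: LLDLDDRD
Fold: move[3]->D => LLDDDDRD (positions: [(0, 0), (-1, 0), (-2, 0), (-2, -1), (-2, -2), (-2, -3), (-2, -4), (-1, -4), (-1, -5)])
Fold: move[3]->R => LLDRDDRD (positions: [(0, 0), (-1, 0), (-2, 0), (-2, -1), (-1, -1), (-1, -2), (-1, -3), (0, -3), (0, -4)])

Answer: (0,0) (-1,0) (-2,0) (-2,-1) (-1,-1) (-1,-2) (-1,-3) (0,-3) (0,-4)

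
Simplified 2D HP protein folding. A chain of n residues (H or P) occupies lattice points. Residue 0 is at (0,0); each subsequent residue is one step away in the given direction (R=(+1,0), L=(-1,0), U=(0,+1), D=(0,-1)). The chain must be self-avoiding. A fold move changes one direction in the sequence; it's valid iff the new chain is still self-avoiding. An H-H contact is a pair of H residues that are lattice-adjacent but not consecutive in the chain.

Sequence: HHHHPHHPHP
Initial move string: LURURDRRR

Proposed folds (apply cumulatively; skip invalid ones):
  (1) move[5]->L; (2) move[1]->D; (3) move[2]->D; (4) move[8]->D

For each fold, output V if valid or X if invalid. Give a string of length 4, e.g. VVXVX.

Initial: LURURDRRR -> [(0, 0), (-1, 0), (-1, 1), (0, 1), (0, 2), (1, 2), (1, 1), (2, 1), (3, 1), (4, 1)]
Fold 1: move[5]->L => LURURLRRR INVALID (collision), skipped
Fold 2: move[1]->D => LDRURDRRR INVALID (collision), skipped
Fold 3: move[2]->D => LUDURDRRR INVALID (collision), skipped
Fold 4: move[8]->D => LURURDRRD VALID

Answer: XXXV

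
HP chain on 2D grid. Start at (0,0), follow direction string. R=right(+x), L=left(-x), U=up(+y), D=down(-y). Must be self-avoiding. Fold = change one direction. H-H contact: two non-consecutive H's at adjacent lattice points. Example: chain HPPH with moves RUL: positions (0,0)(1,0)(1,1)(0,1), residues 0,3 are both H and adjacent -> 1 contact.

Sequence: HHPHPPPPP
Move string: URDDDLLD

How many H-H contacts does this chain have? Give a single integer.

Positions: [(0, 0), (0, 1), (1, 1), (1, 0), (1, -1), (1, -2), (0, -2), (-1, -2), (-1, -3)]
H-H contact: residue 0 @(0,0) - residue 3 @(1, 0)

Answer: 1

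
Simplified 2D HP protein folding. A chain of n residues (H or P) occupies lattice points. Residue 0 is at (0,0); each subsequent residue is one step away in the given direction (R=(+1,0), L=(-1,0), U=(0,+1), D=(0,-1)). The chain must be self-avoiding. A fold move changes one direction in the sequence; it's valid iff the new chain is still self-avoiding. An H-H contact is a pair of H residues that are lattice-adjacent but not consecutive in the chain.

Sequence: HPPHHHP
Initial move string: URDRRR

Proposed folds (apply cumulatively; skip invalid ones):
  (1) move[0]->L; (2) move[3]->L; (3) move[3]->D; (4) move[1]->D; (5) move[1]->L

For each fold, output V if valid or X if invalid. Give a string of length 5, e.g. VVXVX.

Answer: XXVXV

Derivation:
Initial: URDRRR -> [(0, 0), (0, 1), (1, 1), (1, 0), (2, 0), (3, 0), (4, 0)]
Fold 1: move[0]->L => LRDRRR INVALID (collision), skipped
Fold 2: move[3]->L => URDLRR INVALID (collision), skipped
Fold 3: move[3]->D => URDDRR VALID
Fold 4: move[1]->D => UDDDRR INVALID (collision), skipped
Fold 5: move[1]->L => ULDDRR VALID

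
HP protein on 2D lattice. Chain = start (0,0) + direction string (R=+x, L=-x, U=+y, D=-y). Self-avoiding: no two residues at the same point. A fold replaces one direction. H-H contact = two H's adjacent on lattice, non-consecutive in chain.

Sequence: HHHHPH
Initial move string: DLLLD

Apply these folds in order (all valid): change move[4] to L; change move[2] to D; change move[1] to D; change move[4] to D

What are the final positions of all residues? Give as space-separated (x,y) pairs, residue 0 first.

Answer: (0,0) (0,-1) (0,-2) (0,-3) (-1,-3) (-1,-4)

Derivation:
Initial moves: DLLLD
Fold: move[4]->L => DLLLL (positions: [(0, 0), (0, -1), (-1, -1), (-2, -1), (-3, -1), (-4, -1)])
Fold: move[2]->D => DLDLL (positions: [(0, 0), (0, -1), (-1, -1), (-1, -2), (-2, -2), (-3, -2)])
Fold: move[1]->D => DDDLL (positions: [(0, 0), (0, -1), (0, -2), (0, -3), (-1, -3), (-2, -3)])
Fold: move[4]->D => DDDLD (positions: [(0, 0), (0, -1), (0, -2), (0, -3), (-1, -3), (-1, -4)])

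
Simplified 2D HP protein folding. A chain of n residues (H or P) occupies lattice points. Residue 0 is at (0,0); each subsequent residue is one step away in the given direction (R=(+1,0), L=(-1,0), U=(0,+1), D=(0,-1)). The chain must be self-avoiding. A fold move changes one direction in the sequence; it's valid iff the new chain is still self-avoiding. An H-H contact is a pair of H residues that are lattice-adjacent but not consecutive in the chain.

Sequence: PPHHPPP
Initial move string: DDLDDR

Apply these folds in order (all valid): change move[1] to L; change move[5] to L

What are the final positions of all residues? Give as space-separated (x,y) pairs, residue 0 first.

Answer: (0,0) (0,-1) (-1,-1) (-2,-1) (-2,-2) (-2,-3) (-3,-3)

Derivation:
Initial moves: DDLDDR
Fold: move[1]->L => DLLDDR (positions: [(0, 0), (0, -1), (-1, -1), (-2, -1), (-2, -2), (-2, -3), (-1, -3)])
Fold: move[5]->L => DLLDDL (positions: [(0, 0), (0, -1), (-1, -1), (-2, -1), (-2, -2), (-2, -3), (-3, -3)])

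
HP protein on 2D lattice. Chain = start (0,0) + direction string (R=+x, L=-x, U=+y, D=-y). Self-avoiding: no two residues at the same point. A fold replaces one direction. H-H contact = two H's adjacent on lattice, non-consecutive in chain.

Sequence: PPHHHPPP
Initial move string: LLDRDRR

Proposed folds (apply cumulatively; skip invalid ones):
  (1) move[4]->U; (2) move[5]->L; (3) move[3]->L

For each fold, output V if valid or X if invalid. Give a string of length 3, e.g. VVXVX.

Initial: LLDRDRR -> [(0, 0), (-1, 0), (-2, 0), (-2, -1), (-1, -1), (-1, -2), (0, -2), (1, -2)]
Fold 1: move[4]->U => LLDRURR INVALID (collision), skipped
Fold 2: move[5]->L => LLDRDLR INVALID (collision), skipped
Fold 3: move[3]->L => LLDLDRR VALID

Answer: XXV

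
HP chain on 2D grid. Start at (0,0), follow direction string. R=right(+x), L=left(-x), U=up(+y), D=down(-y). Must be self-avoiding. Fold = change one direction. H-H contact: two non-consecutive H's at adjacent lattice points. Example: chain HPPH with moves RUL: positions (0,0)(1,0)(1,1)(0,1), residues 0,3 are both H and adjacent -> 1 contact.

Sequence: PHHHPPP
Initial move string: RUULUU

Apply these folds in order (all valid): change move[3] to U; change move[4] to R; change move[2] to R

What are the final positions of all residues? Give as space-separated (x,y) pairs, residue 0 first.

Initial moves: RUULUU
Fold: move[3]->U => RUUUUU (positions: [(0, 0), (1, 0), (1, 1), (1, 2), (1, 3), (1, 4), (1, 5)])
Fold: move[4]->R => RUUURU (positions: [(0, 0), (1, 0), (1, 1), (1, 2), (1, 3), (2, 3), (2, 4)])
Fold: move[2]->R => RURURU (positions: [(0, 0), (1, 0), (1, 1), (2, 1), (2, 2), (3, 2), (3, 3)])

Answer: (0,0) (1,0) (1,1) (2,1) (2,2) (3,2) (3,3)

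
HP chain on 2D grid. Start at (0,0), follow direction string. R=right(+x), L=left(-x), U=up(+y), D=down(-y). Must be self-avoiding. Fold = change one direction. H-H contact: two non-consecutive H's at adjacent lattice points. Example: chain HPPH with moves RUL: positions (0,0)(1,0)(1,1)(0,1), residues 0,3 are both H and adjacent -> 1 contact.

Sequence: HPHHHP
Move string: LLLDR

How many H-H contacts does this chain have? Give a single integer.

Answer: 0

Derivation:
Positions: [(0, 0), (-1, 0), (-2, 0), (-3, 0), (-3, -1), (-2, -1)]
No H-H contacts found.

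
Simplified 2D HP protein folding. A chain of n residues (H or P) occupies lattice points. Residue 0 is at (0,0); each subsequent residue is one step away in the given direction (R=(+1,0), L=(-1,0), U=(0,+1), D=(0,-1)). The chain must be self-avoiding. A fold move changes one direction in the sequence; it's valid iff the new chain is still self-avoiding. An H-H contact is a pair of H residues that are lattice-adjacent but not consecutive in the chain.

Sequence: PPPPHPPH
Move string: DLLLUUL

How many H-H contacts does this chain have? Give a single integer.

Answer: 0

Derivation:
Positions: [(0, 0), (0, -1), (-1, -1), (-2, -1), (-3, -1), (-3, 0), (-3, 1), (-4, 1)]
No H-H contacts found.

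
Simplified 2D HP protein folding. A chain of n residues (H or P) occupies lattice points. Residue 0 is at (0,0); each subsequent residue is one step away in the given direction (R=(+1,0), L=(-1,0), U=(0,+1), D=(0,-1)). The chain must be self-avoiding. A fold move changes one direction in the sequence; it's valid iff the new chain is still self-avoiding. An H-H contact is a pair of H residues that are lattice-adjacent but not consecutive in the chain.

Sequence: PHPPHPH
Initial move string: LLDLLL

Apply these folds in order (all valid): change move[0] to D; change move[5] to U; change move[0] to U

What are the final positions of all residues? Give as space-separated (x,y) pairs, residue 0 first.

Answer: (0,0) (0,1) (-1,1) (-1,0) (-2,0) (-3,0) (-3,1)

Derivation:
Initial moves: LLDLLL
Fold: move[0]->D => DLDLLL (positions: [(0, 0), (0, -1), (-1, -1), (-1, -2), (-2, -2), (-3, -2), (-4, -2)])
Fold: move[5]->U => DLDLLU (positions: [(0, 0), (0, -1), (-1, -1), (-1, -2), (-2, -2), (-3, -2), (-3, -1)])
Fold: move[0]->U => ULDLLU (positions: [(0, 0), (0, 1), (-1, 1), (-1, 0), (-2, 0), (-3, 0), (-3, 1)])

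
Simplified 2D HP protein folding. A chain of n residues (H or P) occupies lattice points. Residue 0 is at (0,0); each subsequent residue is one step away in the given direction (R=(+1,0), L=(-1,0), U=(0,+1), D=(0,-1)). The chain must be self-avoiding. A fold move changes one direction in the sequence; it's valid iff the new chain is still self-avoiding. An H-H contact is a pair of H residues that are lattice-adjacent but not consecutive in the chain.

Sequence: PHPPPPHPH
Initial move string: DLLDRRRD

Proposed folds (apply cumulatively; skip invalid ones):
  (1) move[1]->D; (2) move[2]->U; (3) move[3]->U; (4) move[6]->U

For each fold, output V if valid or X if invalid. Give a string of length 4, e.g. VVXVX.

Initial: DLLDRRRD -> [(0, 0), (0, -1), (-1, -1), (-2, -1), (-2, -2), (-1, -2), (0, -2), (1, -2), (1, -3)]
Fold 1: move[1]->D => DDLDRRRD VALID
Fold 2: move[2]->U => DDUDRRRD INVALID (collision), skipped
Fold 3: move[3]->U => DDLURRRD INVALID (collision), skipped
Fold 4: move[6]->U => DDLDRRUD INVALID (collision), skipped

Answer: VXXX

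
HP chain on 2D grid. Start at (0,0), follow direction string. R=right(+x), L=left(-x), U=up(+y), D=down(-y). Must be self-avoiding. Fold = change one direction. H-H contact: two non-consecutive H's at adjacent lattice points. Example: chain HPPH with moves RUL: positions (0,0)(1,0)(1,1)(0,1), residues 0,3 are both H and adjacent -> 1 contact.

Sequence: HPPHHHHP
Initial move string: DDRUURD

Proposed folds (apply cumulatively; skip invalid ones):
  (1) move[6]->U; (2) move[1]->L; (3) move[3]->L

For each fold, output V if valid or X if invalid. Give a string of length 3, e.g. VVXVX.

Initial: DDRUURD -> [(0, 0), (0, -1), (0, -2), (1, -2), (1, -1), (1, 0), (2, 0), (2, -1)]
Fold 1: move[6]->U => DDRUURU VALID
Fold 2: move[1]->L => DLRUURU INVALID (collision), skipped
Fold 3: move[3]->L => DDRLURU INVALID (collision), skipped

Answer: VXX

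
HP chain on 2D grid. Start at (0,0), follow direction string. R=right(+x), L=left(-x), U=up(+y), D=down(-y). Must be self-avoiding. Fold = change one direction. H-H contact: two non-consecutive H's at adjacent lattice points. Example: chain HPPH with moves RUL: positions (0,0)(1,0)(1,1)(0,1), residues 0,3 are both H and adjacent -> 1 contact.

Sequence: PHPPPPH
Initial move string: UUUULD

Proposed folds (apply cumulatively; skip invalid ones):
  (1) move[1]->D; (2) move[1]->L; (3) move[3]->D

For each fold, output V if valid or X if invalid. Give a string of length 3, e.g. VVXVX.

Initial: UUUULD -> [(0, 0), (0, 1), (0, 2), (0, 3), (0, 4), (-1, 4), (-1, 3)]
Fold 1: move[1]->D => UDUULD INVALID (collision), skipped
Fold 2: move[1]->L => ULUULD VALID
Fold 3: move[3]->D => ULUDLD INVALID (collision), skipped

Answer: XVX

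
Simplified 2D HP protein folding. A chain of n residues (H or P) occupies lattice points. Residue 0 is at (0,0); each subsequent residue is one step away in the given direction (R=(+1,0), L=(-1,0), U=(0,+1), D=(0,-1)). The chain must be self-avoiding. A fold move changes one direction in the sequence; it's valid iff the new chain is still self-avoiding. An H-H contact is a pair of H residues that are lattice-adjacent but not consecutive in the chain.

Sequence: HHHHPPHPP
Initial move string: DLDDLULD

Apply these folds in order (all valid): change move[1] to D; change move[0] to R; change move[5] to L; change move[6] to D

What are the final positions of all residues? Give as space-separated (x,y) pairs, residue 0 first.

Initial moves: DLDDLULD
Fold: move[1]->D => DDDDLULD (positions: [(0, 0), (0, -1), (0, -2), (0, -3), (0, -4), (-1, -4), (-1, -3), (-2, -3), (-2, -4)])
Fold: move[0]->R => RDDDLULD (positions: [(0, 0), (1, 0), (1, -1), (1, -2), (1, -3), (0, -3), (0, -2), (-1, -2), (-1, -3)])
Fold: move[5]->L => RDDDLLLD (positions: [(0, 0), (1, 0), (1, -1), (1, -2), (1, -3), (0, -3), (-1, -3), (-2, -3), (-2, -4)])
Fold: move[6]->D => RDDDLLDD (positions: [(0, 0), (1, 0), (1, -1), (1, -2), (1, -3), (0, -3), (-1, -3), (-1, -4), (-1, -5)])

Answer: (0,0) (1,0) (1,-1) (1,-2) (1,-3) (0,-3) (-1,-3) (-1,-4) (-1,-5)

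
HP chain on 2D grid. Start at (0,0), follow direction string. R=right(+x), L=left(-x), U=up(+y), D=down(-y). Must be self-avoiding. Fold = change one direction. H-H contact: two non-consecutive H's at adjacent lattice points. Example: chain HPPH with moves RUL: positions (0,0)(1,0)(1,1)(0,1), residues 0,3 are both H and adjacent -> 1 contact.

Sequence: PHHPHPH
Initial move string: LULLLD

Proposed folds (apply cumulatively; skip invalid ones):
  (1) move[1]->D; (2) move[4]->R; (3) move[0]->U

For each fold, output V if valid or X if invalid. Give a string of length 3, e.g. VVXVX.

Initial: LULLLD -> [(0, 0), (-1, 0), (-1, 1), (-2, 1), (-3, 1), (-4, 1), (-4, 0)]
Fold 1: move[1]->D => LDLLLD VALID
Fold 2: move[4]->R => LDLLRD INVALID (collision), skipped
Fold 3: move[0]->U => UDLLLD INVALID (collision), skipped

Answer: VXX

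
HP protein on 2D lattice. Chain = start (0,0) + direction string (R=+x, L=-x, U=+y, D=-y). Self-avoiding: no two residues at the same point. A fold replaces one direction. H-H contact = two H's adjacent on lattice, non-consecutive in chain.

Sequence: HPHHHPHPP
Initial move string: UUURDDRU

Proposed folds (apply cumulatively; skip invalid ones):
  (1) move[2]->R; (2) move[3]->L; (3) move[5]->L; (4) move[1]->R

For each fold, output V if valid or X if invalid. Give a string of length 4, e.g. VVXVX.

Initial: UUURDDRU -> [(0, 0), (0, 1), (0, 2), (0, 3), (1, 3), (1, 2), (1, 1), (2, 1), (2, 2)]
Fold 1: move[2]->R => UURRDDRU VALID
Fold 2: move[3]->L => UURLDDRU INVALID (collision), skipped
Fold 3: move[5]->L => UURRDLRU INVALID (collision), skipped
Fold 4: move[1]->R => URRRDDRU VALID

Answer: VXXV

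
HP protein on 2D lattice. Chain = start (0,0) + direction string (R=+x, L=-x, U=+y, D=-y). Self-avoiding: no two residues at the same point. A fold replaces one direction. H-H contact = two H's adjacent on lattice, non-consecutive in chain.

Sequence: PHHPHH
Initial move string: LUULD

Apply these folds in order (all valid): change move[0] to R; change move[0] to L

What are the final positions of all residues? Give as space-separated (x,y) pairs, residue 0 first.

Answer: (0,0) (-1,0) (-1,1) (-1,2) (-2,2) (-2,1)

Derivation:
Initial moves: LUULD
Fold: move[0]->R => RUULD (positions: [(0, 0), (1, 0), (1, 1), (1, 2), (0, 2), (0, 1)])
Fold: move[0]->L => LUULD (positions: [(0, 0), (-1, 0), (-1, 1), (-1, 2), (-2, 2), (-2, 1)])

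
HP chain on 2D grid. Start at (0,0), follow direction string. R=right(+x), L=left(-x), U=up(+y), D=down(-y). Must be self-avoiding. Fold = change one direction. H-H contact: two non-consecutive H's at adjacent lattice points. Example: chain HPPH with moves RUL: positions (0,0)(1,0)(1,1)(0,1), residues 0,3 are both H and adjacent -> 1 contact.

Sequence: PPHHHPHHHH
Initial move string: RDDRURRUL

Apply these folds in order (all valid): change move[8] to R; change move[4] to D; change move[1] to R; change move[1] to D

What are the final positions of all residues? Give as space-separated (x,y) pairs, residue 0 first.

Initial moves: RDDRURRUL
Fold: move[8]->R => RDDRURRUR (positions: [(0, 0), (1, 0), (1, -1), (1, -2), (2, -2), (2, -1), (3, -1), (4, -1), (4, 0), (5, 0)])
Fold: move[4]->D => RDDRDRRUR (positions: [(0, 0), (1, 0), (1, -1), (1, -2), (2, -2), (2, -3), (3, -3), (4, -3), (4, -2), (5, -2)])
Fold: move[1]->R => RRDRDRRUR (positions: [(0, 0), (1, 0), (2, 0), (2, -1), (3, -1), (3, -2), (4, -2), (5, -2), (5, -1), (6, -1)])
Fold: move[1]->D => RDDRDRRUR (positions: [(0, 0), (1, 0), (1, -1), (1, -2), (2, -2), (2, -3), (3, -3), (4, -3), (4, -2), (5, -2)])

Answer: (0,0) (1,0) (1,-1) (1,-2) (2,-2) (2,-3) (3,-3) (4,-3) (4,-2) (5,-2)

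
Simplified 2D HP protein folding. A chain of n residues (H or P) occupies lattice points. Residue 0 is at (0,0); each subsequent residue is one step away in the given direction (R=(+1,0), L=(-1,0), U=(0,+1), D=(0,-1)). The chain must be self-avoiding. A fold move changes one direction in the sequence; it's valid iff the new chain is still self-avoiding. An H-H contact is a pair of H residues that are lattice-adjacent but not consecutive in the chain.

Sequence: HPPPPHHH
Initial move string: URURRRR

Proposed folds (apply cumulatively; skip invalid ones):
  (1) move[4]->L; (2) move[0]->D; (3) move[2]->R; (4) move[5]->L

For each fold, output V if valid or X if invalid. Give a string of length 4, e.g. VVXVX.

Answer: XVVX

Derivation:
Initial: URURRRR -> [(0, 0), (0, 1), (1, 1), (1, 2), (2, 2), (3, 2), (4, 2), (5, 2)]
Fold 1: move[4]->L => URURLRR INVALID (collision), skipped
Fold 2: move[0]->D => DRURRRR VALID
Fold 3: move[2]->R => DRRRRRR VALID
Fold 4: move[5]->L => DRRRRLR INVALID (collision), skipped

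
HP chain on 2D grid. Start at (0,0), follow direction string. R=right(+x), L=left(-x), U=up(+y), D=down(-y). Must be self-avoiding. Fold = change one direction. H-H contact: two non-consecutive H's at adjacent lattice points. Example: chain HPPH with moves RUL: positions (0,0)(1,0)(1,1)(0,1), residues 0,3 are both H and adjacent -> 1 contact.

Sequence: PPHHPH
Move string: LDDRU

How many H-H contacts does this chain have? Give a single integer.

Answer: 1

Derivation:
Positions: [(0, 0), (-1, 0), (-1, -1), (-1, -2), (0, -2), (0, -1)]
H-H contact: residue 2 @(-1,-1) - residue 5 @(0, -1)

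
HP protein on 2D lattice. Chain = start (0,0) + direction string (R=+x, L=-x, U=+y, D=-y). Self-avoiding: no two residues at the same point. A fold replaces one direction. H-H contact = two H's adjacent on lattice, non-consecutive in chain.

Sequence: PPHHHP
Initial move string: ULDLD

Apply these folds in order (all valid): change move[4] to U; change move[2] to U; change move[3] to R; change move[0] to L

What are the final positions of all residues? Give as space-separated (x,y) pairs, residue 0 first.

Initial moves: ULDLD
Fold: move[4]->U => ULDLU (positions: [(0, 0), (0, 1), (-1, 1), (-1, 0), (-2, 0), (-2, 1)])
Fold: move[2]->U => ULULU (positions: [(0, 0), (0, 1), (-1, 1), (-1, 2), (-2, 2), (-2, 3)])
Fold: move[3]->R => ULURU (positions: [(0, 0), (0, 1), (-1, 1), (-1, 2), (0, 2), (0, 3)])
Fold: move[0]->L => LLURU (positions: [(0, 0), (-1, 0), (-2, 0), (-2, 1), (-1, 1), (-1, 2)])

Answer: (0,0) (-1,0) (-2,0) (-2,1) (-1,1) (-1,2)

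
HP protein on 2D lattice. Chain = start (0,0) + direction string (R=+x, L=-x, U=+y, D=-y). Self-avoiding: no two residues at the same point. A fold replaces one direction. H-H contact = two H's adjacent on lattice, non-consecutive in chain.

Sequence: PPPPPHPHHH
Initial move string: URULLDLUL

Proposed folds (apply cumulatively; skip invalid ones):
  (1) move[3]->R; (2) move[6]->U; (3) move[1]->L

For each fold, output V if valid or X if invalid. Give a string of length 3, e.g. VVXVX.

Answer: XXV

Derivation:
Initial: URULLDLUL -> [(0, 0), (0, 1), (1, 1), (1, 2), (0, 2), (-1, 2), (-1, 1), (-2, 1), (-2, 2), (-3, 2)]
Fold 1: move[3]->R => URURLDLUL INVALID (collision), skipped
Fold 2: move[6]->U => URULLDUUL INVALID (collision), skipped
Fold 3: move[1]->L => ULULLDLUL VALID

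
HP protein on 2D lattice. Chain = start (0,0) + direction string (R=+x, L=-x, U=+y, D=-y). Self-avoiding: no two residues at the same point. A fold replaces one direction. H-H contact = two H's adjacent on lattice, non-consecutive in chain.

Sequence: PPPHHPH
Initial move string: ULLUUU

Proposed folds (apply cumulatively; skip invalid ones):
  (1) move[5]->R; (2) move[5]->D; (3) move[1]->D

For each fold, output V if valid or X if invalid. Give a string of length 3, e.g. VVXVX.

Answer: VXX

Derivation:
Initial: ULLUUU -> [(0, 0), (0, 1), (-1, 1), (-2, 1), (-2, 2), (-2, 3), (-2, 4)]
Fold 1: move[5]->R => ULLUUR VALID
Fold 2: move[5]->D => ULLUUD INVALID (collision), skipped
Fold 3: move[1]->D => UDLUUR INVALID (collision), skipped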